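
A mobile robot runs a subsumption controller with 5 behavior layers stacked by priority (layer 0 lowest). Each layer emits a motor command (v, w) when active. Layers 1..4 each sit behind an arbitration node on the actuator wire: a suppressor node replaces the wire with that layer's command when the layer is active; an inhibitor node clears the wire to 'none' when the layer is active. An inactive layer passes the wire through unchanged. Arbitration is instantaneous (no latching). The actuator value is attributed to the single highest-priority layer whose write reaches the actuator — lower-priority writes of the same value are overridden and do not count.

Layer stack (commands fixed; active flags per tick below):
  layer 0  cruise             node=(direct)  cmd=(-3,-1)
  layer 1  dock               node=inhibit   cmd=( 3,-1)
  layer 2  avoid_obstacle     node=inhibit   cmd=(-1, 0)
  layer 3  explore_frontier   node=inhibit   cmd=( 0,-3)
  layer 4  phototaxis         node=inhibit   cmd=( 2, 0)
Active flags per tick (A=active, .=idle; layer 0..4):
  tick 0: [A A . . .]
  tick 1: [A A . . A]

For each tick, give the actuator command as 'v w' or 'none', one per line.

none
none

tick 0:
  [0] cruise on; wire := (-3, -1)
  [1] dock on (inhibit); wire := none
  [2] avoid_obstacle off; pass none
  [3] explore_frontier off; pass none
  [4] phototaxis off; pass none
  output none
tick 1:
  [0] cruise on; wire := (-3, -1)
  [1] dock on (inhibit); wire := none
  [2] avoid_obstacle off; pass none
  [3] explore_frontier off; pass none
  [4] phototaxis on (inhibit); wire := none
  output none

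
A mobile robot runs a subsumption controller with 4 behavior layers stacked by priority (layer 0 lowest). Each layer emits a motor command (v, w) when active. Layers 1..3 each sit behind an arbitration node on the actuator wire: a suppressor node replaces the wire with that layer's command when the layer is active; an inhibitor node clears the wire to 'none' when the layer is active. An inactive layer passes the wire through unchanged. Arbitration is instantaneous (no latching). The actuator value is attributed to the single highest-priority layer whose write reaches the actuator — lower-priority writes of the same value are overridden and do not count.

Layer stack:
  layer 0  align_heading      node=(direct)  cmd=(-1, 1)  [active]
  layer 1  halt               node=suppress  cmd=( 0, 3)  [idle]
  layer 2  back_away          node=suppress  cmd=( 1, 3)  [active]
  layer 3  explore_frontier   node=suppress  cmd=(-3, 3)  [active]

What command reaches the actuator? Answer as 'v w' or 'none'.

L0 align_heading: active, feeds wire = (-1, 1)
L1 halt: idle → wire stays (-1, 1)
L2 back_away: active, suppressor → wire = (1, 3)
L3 explore_frontier: active, suppressor → wire = (-3, 3)
actuator = (-3, 3)

-3 3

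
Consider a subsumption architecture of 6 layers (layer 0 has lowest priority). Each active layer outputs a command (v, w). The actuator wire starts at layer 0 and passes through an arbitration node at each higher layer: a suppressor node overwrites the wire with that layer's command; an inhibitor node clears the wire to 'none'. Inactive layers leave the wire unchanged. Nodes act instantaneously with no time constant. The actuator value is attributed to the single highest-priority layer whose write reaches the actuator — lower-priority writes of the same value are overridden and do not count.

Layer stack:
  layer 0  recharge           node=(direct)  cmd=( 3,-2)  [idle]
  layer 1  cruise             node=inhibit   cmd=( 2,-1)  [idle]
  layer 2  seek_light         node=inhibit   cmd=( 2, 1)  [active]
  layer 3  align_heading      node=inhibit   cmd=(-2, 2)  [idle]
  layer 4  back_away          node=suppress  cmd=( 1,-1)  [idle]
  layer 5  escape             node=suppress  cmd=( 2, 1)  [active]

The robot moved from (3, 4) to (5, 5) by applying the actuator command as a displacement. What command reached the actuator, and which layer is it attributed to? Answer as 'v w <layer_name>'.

2 1 escape

displacement = (5, 5) − (3, 4) = (2, 1)
layer 0 (recharge) idle — none
layer 1 (cruise) idle — unchanged: none
layer 2 (seek_light) active — inhibits: none
layer 3 (align_heading) idle — unchanged: none
layer 4 (back_away) idle — unchanged: none
layer 5 (escape) active — suppresses: (2, 1)
→ actuator (2, 1) — from layer 5 (escape)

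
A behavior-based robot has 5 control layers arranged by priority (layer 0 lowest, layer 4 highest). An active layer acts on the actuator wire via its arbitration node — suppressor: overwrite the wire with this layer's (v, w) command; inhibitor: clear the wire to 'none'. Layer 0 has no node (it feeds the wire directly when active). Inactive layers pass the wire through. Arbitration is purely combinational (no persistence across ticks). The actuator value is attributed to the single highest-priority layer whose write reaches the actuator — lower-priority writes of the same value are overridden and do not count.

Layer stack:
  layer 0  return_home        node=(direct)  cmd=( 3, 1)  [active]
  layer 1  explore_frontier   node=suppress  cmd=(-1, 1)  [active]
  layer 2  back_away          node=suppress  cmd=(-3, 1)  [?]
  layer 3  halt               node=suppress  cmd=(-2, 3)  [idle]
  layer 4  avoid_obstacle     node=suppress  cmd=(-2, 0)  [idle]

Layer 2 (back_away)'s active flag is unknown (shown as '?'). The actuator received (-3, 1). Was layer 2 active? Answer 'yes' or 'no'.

yes

If layer 2 is active=yes:
  actuator would be (-3, 1)
If layer 2 is active=no:
  actuator would be (-1, 1)
Observed (-3, 1), so layer 2 was active.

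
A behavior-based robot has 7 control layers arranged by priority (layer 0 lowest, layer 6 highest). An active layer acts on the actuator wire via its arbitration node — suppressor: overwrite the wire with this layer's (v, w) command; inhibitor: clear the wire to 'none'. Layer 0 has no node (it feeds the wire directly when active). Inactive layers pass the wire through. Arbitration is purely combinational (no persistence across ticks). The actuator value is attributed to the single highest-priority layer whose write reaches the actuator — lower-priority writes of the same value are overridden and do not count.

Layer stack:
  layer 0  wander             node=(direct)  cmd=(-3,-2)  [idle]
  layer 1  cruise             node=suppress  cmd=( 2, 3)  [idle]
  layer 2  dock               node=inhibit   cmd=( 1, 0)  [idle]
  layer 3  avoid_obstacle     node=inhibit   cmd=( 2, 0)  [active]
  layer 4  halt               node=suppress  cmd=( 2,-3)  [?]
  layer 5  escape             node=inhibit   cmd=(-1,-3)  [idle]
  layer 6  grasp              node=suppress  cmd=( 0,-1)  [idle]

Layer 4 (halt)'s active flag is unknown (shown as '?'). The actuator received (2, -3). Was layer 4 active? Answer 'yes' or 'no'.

If layer 4 is active=yes:
  actuator would be (2, -3)
If layer 4 is active=no:
  actuator would be none
Observed (2, -3), so layer 4 was active.

yes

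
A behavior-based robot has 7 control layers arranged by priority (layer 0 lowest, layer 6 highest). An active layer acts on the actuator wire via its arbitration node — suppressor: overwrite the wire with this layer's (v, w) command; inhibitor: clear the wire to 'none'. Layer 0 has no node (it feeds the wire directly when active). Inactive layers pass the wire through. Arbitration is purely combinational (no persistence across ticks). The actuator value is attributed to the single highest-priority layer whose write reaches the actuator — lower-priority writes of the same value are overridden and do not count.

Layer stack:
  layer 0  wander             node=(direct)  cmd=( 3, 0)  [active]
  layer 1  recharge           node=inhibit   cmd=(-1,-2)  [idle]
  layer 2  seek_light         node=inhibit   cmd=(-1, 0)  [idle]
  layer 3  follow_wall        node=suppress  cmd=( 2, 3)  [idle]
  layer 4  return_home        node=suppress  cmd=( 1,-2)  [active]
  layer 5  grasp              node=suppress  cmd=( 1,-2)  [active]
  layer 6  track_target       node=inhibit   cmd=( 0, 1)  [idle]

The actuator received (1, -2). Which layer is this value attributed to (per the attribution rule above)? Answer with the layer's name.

[0] wander on; wire := (3, 0)
[1] recharge off; pass (3, 0)
[2] seek_light off; pass (3, 0)
[3] follow_wall off; pass (3, 0)
[4] return_home on (suppress); wire := (1, -2)
[5] grasp on (suppress); wire := (1, -2)
[6] track_target off; pass (1, -2)
output (1, -2)
last writer: layer 5 = grasp

grasp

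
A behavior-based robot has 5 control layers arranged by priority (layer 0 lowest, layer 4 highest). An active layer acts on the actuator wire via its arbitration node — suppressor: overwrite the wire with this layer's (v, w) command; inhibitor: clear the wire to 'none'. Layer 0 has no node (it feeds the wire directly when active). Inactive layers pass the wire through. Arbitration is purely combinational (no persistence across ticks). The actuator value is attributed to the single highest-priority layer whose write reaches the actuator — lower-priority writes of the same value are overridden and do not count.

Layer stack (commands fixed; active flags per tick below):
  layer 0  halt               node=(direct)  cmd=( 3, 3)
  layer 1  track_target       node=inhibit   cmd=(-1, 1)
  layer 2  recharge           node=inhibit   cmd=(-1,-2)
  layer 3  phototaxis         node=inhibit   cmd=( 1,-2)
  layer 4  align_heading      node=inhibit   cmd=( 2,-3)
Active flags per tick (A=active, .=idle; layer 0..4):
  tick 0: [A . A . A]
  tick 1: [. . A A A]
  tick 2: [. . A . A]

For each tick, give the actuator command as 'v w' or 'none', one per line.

none
none
none

tick 0:
  layer 0 (halt) active — direct: (3, 3)
  layer 1 (track_target) idle — unchanged: (3, 3)
  layer 2 (recharge) active — inhibits: none
  layer 3 (phototaxis) idle — unchanged: none
  layer 4 (align_heading) active — inhibits: none
  → actuator none
tick 1:
  layer 0 (halt) idle — none
  layer 1 (track_target) idle — unchanged: none
  layer 2 (recharge) active — inhibits: none
  layer 3 (phototaxis) active — inhibits: none
  layer 4 (align_heading) active — inhibits: none
  → actuator none
tick 2:
  layer 0 (halt) idle — none
  layer 1 (track_target) idle — unchanged: none
  layer 2 (recharge) active — inhibits: none
  layer 3 (phototaxis) idle — unchanged: none
  layer 4 (align_heading) active — inhibits: none
  → actuator none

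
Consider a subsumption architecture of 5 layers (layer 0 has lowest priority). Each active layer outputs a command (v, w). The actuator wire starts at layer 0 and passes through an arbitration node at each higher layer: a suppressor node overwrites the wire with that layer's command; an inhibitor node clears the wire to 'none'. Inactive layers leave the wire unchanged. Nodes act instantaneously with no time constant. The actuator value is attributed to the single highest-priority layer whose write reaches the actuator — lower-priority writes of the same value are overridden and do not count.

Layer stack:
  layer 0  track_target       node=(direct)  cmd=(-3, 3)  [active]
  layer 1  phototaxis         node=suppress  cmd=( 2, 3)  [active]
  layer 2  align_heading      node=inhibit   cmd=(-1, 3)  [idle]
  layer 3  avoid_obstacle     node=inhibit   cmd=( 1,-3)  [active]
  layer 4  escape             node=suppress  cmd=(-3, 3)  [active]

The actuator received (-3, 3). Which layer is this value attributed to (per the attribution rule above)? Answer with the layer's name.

escape

layer 0 (track_target) active — direct: (-3, 3)
layer 1 (phototaxis) active — suppresses: (2, 3)
layer 2 (align_heading) idle — unchanged: (2, 3)
layer 3 (avoid_obstacle) active — inhibits: none
layer 4 (escape) active — suppresses: (-3, 3)
→ actuator (-3, 3)
last writer: layer 4 = escape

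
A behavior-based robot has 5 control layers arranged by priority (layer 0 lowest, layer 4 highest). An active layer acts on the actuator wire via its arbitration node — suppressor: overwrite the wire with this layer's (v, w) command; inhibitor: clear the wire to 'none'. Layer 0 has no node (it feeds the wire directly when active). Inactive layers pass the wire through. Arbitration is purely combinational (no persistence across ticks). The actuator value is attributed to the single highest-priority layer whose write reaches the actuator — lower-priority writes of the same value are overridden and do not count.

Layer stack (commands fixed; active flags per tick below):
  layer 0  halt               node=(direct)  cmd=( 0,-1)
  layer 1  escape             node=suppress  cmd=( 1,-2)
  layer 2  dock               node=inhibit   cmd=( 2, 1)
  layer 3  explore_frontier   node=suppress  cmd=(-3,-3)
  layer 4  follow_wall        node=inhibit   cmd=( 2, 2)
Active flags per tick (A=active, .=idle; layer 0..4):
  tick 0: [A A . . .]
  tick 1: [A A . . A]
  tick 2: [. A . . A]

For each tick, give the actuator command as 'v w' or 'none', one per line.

1 -2
none
none

tick 0:
  L0 halt: active, feeds wire = (0, -1)
  L1 escape: active, suppressor → wire = (1, -2)
  L2 dock: idle → wire stays (1, -2)
  L3 explore_frontier: idle → wire stays (1, -2)
  L4 follow_wall: idle → wire stays (1, -2)
  actuator = (1, -2)
tick 1:
  L0 halt: active, feeds wire = (0, -1)
  L1 escape: active, suppressor → wire = (1, -2)
  L2 dock: idle → wire stays (1, -2)
  L3 explore_frontier: idle → wire stays (1, -2)
  L4 follow_wall: active, inhibitor → wire = none
  actuator = none
tick 2:
  L0 halt: idle → wire = none
  L1 escape: active, suppressor → wire = (1, -2)
  L2 dock: idle → wire stays (1, -2)
  L3 explore_frontier: idle → wire stays (1, -2)
  L4 follow_wall: active, inhibitor → wire = none
  actuator = none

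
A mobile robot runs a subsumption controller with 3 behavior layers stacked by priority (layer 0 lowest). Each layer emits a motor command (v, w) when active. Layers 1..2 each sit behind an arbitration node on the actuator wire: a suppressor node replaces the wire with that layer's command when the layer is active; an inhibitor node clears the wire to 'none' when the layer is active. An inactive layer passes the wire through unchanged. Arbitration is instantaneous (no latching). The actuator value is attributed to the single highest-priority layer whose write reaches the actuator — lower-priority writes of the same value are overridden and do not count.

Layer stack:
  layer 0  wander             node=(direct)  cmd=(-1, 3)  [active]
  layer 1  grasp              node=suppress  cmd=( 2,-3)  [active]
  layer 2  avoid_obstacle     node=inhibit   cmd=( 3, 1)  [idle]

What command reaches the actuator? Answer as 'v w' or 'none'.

2 -3

L0 wander: active, feeds wire = (-1, 3)
L1 grasp: active, suppressor → wire = (2, -3)
L2 avoid_obstacle: idle → wire stays (2, -3)
actuator = (2, -3)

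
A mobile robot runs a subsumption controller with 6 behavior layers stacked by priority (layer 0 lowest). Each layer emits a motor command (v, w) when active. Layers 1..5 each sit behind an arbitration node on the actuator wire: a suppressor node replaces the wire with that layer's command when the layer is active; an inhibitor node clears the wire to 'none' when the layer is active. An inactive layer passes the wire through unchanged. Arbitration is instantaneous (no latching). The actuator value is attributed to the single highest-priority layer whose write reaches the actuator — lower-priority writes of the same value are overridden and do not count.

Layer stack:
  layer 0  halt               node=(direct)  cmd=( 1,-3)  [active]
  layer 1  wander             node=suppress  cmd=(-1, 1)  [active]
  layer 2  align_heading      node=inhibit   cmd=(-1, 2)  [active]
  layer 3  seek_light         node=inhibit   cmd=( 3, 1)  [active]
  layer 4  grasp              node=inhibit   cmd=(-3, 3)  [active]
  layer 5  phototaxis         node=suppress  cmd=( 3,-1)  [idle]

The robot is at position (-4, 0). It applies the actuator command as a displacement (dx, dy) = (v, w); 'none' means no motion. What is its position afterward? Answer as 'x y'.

layer 0 (halt) active — direct: (1, -3)
layer 1 (wander) active — suppresses: (-1, 1)
layer 2 (align_heading) active — inhibits: none
layer 3 (seek_light) active — inhibits: none
layer 4 (grasp) active — inhibits: none
layer 5 (phototaxis) idle — unchanged: none
→ actuator none
position: (-4, 0) + none = (-4, 0)

-4 0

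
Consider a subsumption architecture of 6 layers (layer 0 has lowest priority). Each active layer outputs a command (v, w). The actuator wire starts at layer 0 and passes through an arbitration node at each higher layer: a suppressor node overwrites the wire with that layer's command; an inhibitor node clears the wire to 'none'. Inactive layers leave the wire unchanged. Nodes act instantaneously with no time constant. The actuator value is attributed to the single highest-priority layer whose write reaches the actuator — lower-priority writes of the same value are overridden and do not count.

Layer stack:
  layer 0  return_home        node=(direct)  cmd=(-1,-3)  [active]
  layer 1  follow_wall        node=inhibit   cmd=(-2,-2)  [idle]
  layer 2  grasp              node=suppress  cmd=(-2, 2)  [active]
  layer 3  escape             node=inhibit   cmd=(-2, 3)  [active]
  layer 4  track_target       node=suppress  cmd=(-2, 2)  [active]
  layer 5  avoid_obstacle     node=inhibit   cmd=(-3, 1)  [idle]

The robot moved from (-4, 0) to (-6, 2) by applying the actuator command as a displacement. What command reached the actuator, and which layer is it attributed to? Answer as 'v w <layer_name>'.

-2 2 track_target

displacement = (-6, 2) − (-4, 0) = (-2, 2)
[0] return_home on; wire := (-1, -3)
[1] follow_wall off; pass (-1, -3)
[2] grasp on (suppress); wire := (-2, 2)
[3] escape on (inhibit); wire := none
[4] track_target on (suppress); wire := (-2, 2)
[5] avoid_obstacle off; pass (-2, 2)
output (-2, 2) — from layer 4 (track_target)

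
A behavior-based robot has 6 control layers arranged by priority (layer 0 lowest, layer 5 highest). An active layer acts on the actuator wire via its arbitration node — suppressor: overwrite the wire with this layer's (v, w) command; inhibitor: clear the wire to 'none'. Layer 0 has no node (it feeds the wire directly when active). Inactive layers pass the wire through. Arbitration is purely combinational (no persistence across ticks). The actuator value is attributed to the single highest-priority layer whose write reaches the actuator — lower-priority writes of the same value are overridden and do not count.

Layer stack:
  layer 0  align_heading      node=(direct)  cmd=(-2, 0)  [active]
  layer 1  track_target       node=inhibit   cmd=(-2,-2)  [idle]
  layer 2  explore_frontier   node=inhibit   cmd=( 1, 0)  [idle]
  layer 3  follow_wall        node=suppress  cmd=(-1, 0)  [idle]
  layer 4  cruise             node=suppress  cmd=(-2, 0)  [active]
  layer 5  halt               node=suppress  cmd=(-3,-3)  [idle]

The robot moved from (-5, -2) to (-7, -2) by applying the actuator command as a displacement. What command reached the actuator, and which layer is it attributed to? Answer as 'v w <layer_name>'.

-2 0 cruise

displacement = (-7, -2) − (-5, -2) = (-2, 0)
layer 0 (align_heading) active — direct: (-2, 0)
layer 1 (track_target) idle — unchanged: (-2, 0)
layer 2 (explore_frontier) idle — unchanged: (-2, 0)
layer 3 (follow_wall) idle — unchanged: (-2, 0)
layer 4 (cruise) active — suppresses: (-2, 0)
layer 5 (halt) idle — unchanged: (-2, 0)
→ actuator (-2, 0) — from layer 4 (cruise)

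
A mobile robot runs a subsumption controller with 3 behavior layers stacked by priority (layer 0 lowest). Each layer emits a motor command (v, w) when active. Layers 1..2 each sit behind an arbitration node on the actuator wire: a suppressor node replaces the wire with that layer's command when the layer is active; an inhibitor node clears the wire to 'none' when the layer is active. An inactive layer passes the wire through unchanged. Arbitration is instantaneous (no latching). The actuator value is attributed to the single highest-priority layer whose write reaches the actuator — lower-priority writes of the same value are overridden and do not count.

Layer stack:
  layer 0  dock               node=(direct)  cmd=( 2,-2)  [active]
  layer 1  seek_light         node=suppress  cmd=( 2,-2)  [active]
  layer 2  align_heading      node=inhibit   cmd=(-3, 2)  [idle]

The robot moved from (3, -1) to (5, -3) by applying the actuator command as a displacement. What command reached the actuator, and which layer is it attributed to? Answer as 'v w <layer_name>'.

2 -2 seek_light

displacement = (5, -3) − (3, -1) = (2, -2)
layer 0 (dock) active — direct: (2, -2)
layer 1 (seek_light) active — suppresses: (2, -2)
layer 2 (align_heading) idle — unchanged: (2, -2)
→ actuator (2, -2) — from layer 1 (seek_light)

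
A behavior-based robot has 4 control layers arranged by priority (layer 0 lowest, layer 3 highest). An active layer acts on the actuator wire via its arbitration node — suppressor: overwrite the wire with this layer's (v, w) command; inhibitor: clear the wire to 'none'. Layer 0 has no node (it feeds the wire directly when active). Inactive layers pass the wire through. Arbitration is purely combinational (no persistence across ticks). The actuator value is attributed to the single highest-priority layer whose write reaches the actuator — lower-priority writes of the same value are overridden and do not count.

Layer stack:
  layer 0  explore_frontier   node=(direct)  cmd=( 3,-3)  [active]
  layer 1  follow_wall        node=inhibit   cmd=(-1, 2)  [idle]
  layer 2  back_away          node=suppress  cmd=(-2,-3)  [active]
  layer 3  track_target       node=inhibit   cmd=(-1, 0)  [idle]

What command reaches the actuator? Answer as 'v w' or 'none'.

-2 -3

L0 explore_frontier: active, feeds wire = (3, -3)
L1 follow_wall: idle → wire stays (3, -3)
L2 back_away: active, suppressor → wire = (-2, -3)
L3 track_target: idle → wire stays (-2, -3)
actuator = (-2, -3)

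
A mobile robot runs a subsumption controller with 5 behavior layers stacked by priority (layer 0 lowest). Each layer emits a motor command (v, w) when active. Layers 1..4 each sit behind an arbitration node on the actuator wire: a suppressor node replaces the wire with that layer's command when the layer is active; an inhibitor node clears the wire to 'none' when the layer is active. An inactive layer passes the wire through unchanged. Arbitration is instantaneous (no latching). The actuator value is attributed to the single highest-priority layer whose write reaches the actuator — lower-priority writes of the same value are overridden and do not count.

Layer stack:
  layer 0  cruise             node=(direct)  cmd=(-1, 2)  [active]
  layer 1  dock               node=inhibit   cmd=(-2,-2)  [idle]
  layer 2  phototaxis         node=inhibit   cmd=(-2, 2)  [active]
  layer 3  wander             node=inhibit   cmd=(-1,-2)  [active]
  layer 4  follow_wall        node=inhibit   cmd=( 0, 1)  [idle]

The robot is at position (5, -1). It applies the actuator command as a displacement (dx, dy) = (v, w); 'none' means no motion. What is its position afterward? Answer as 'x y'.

5 -1

layer 0 (cruise) active — direct: (-1, 2)
layer 1 (dock) idle — unchanged: (-1, 2)
layer 2 (phototaxis) active — inhibits: none
layer 3 (wander) active — inhibits: none
layer 4 (follow_wall) idle — unchanged: none
→ actuator none
position: (5, -1) + none = (5, -1)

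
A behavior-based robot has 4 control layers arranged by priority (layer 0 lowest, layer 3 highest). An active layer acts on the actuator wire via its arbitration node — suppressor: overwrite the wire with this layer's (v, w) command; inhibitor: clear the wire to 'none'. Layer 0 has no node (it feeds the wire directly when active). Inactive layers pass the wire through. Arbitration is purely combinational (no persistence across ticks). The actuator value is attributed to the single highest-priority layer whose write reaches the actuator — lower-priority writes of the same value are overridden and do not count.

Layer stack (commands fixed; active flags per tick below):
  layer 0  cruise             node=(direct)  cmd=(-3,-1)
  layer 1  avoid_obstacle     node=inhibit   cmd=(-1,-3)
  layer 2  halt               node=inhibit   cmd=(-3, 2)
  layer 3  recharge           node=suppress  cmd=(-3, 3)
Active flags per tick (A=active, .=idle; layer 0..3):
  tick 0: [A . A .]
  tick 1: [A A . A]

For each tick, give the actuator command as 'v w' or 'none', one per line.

tick 0:
  layer 0 (cruise) active — direct: (-3, -1)
  layer 1 (avoid_obstacle) idle — unchanged: (-3, -1)
  layer 2 (halt) active — inhibits: none
  layer 3 (recharge) idle — unchanged: none
  → actuator none
tick 1:
  layer 0 (cruise) active — direct: (-3, -1)
  layer 1 (avoid_obstacle) active — inhibits: none
  layer 2 (halt) idle — unchanged: none
  layer 3 (recharge) active — suppresses: (-3, 3)
  → actuator (-3, 3)

none
-3 3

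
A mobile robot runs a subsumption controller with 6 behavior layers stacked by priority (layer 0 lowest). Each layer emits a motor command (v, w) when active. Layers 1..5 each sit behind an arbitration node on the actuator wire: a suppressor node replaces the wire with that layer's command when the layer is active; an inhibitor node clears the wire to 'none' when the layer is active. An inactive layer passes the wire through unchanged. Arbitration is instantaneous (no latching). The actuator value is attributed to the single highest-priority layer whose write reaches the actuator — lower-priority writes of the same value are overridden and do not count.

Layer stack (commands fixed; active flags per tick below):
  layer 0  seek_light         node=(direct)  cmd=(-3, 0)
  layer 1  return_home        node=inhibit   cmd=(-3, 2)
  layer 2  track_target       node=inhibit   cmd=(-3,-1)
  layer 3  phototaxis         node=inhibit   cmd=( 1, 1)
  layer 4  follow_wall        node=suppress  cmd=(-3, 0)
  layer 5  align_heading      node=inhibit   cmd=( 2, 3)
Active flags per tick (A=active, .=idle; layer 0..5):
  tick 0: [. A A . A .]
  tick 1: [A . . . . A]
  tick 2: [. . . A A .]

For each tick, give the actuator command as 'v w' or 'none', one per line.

-3 0
none
-3 0

tick 0:
  layer 0 (seek_light) idle — none
  layer 1 (return_home) active — inhibits: none
  layer 2 (track_target) active — inhibits: none
  layer 3 (phototaxis) idle — unchanged: none
  layer 4 (follow_wall) active — suppresses: (-3, 0)
  layer 5 (align_heading) idle — unchanged: (-3, 0)
  → actuator (-3, 0)
tick 1:
  layer 0 (seek_light) active — direct: (-3, 0)
  layer 1 (return_home) idle — unchanged: (-3, 0)
  layer 2 (track_target) idle — unchanged: (-3, 0)
  layer 3 (phototaxis) idle — unchanged: (-3, 0)
  layer 4 (follow_wall) idle — unchanged: (-3, 0)
  layer 5 (align_heading) active — inhibits: none
  → actuator none
tick 2:
  layer 0 (seek_light) idle — none
  layer 1 (return_home) idle — unchanged: none
  layer 2 (track_target) idle — unchanged: none
  layer 3 (phototaxis) active — inhibits: none
  layer 4 (follow_wall) active — suppresses: (-3, 0)
  layer 5 (align_heading) idle — unchanged: (-3, 0)
  → actuator (-3, 0)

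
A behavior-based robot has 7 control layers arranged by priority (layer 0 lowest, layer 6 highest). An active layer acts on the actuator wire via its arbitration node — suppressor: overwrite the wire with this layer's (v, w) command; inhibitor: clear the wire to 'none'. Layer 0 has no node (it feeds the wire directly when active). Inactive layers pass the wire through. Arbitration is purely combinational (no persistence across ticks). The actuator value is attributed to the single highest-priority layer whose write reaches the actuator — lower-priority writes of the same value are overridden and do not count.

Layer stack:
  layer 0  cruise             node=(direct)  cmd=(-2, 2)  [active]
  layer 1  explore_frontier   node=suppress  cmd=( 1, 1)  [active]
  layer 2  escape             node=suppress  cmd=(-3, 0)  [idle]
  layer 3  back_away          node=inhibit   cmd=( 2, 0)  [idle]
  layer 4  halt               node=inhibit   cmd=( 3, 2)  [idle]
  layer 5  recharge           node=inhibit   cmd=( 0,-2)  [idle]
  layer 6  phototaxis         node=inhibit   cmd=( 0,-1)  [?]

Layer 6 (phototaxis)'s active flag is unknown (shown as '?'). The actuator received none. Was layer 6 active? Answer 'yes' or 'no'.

yes

If layer 6 is active=yes:
  actuator would be none
If layer 6 is active=no:
  actuator would be (1, 1)
Observed none, so layer 6 was active.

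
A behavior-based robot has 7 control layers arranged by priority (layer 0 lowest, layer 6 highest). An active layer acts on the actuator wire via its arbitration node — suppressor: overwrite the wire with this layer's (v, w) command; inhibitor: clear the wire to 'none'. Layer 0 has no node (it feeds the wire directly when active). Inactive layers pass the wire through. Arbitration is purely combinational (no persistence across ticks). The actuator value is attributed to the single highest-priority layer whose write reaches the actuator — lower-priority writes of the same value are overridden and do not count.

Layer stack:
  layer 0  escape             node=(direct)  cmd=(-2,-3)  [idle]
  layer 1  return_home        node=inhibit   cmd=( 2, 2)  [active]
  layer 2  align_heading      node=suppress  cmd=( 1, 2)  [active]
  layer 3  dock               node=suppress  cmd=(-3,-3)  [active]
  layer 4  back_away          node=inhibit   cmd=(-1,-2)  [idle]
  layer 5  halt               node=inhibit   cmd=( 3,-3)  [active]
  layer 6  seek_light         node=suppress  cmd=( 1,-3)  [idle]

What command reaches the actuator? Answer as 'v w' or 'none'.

none

L0 escape: idle → wire = none
L1 return_home: active, inhibitor → wire = none
L2 align_heading: active, suppressor → wire = (1, 2)
L3 dock: active, suppressor → wire = (-3, -3)
L4 back_away: idle → wire stays (-3, -3)
L5 halt: active, inhibitor → wire = none
L6 seek_light: idle → wire stays none
actuator = none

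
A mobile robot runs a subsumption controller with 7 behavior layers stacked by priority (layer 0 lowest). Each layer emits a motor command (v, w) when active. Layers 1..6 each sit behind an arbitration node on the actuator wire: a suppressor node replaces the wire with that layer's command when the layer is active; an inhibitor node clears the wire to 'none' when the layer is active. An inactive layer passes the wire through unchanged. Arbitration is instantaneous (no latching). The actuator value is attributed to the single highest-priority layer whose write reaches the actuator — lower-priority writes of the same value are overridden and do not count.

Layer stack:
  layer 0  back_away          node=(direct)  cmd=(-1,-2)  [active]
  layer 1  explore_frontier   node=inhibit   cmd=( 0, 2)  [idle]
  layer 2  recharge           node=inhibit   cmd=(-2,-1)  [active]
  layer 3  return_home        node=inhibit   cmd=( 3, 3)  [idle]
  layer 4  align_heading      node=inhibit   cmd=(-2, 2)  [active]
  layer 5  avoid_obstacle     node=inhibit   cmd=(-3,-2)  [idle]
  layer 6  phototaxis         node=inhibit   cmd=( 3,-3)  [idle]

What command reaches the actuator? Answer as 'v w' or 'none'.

none

[0] back_away on; wire := (-1, -2)
[1] explore_frontier off; pass (-1, -2)
[2] recharge on (inhibit); wire := none
[3] return_home off; pass none
[4] align_heading on (inhibit); wire := none
[5] avoid_obstacle off; pass none
[6] phototaxis off; pass none
output none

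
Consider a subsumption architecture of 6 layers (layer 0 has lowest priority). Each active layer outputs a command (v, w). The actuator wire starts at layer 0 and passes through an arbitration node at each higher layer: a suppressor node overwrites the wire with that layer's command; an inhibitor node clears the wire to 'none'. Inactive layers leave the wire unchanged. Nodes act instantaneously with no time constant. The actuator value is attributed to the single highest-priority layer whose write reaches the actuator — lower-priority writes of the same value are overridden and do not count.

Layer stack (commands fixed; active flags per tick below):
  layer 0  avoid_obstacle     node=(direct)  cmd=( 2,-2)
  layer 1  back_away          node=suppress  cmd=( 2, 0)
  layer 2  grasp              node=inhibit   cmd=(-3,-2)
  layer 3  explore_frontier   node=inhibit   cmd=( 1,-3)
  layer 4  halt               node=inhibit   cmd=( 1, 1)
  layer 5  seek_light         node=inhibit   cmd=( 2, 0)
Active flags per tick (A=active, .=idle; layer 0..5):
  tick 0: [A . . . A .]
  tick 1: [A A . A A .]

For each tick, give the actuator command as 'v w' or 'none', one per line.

tick 0:
  layer 0 (avoid_obstacle) active — direct: (2, -2)
  layer 1 (back_away) idle — unchanged: (2, -2)
  layer 2 (grasp) idle — unchanged: (2, -2)
  layer 3 (explore_frontier) idle — unchanged: (2, -2)
  layer 4 (halt) active — inhibits: none
  layer 5 (seek_light) idle — unchanged: none
  → actuator none
tick 1:
  layer 0 (avoid_obstacle) active — direct: (2, -2)
  layer 1 (back_away) active — suppresses: (2, 0)
  layer 2 (grasp) idle — unchanged: (2, 0)
  layer 3 (explore_frontier) active — inhibits: none
  layer 4 (halt) active — inhibits: none
  layer 5 (seek_light) idle — unchanged: none
  → actuator none

none
none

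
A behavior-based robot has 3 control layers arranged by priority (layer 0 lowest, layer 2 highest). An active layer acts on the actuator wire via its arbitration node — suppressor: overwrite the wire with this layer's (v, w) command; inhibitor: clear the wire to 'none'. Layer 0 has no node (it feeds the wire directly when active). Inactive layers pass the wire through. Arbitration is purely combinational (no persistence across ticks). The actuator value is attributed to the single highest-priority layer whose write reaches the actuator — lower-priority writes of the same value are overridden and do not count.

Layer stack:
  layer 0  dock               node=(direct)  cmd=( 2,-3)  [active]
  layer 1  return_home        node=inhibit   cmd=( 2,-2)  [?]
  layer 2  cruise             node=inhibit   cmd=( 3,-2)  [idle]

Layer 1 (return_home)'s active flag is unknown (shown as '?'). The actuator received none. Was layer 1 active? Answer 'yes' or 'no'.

yes

If layer 1 is active=yes:
  actuator would be none
If layer 1 is active=no:
  actuator would be (2, -3)
Observed none, so layer 1 was active.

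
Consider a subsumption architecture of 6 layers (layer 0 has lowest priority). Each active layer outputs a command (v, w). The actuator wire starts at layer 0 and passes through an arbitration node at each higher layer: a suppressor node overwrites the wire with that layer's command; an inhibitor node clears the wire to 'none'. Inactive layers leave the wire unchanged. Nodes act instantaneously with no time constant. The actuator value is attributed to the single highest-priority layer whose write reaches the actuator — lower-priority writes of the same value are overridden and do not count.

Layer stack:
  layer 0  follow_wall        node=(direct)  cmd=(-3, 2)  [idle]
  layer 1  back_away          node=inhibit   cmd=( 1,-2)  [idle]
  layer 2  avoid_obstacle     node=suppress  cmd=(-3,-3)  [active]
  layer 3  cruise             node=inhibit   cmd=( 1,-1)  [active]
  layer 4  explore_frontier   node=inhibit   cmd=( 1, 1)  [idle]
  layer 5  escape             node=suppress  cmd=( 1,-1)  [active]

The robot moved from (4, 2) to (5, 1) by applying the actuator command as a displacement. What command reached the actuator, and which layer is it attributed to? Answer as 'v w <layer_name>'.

1 -1 escape

displacement = (5, 1) − (4, 2) = (1, -1)
[0] follow_wall off; wire := none
[1] back_away off; pass none
[2] avoid_obstacle on (suppress); wire := (-3, -3)
[3] cruise on (inhibit); wire := none
[4] explore_frontier off; pass none
[5] escape on (suppress); wire := (1, -1)
output (1, -1) — from layer 5 (escape)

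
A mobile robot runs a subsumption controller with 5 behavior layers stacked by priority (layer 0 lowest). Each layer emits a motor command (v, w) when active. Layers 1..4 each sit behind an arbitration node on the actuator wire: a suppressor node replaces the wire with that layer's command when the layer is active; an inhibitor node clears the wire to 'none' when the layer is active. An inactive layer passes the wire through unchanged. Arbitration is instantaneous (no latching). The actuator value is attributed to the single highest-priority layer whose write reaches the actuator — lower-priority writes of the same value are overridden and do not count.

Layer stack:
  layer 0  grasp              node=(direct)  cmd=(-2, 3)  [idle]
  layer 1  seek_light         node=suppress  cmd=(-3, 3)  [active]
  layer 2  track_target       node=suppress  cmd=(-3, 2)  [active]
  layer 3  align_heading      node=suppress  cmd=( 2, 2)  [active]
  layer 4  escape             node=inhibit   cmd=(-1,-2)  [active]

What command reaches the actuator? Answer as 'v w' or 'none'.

none

L0 grasp: idle → wire = none
L1 seek_light: active, suppressor → wire = (-3, 3)
L2 track_target: active, suppressor → wire = (-3, 2)
L3 align_heading: active, suppressor → wire = (2, 2)
L4 escape: active, inhibitor → wire = none
actuator = none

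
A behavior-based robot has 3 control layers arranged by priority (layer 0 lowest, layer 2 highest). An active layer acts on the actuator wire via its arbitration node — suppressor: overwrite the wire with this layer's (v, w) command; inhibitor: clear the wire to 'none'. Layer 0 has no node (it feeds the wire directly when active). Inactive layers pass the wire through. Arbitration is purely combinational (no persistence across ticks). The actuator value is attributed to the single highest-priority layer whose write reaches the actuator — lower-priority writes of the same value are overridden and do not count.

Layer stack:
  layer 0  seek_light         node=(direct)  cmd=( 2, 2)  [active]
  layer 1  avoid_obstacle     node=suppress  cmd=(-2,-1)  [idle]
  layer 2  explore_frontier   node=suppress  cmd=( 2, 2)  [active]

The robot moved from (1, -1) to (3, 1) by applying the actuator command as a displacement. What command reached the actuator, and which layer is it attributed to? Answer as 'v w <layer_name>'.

displacement = (3, 1) − (1, -1) = (2, 2)
layer 0 (seek_light) active — direct: (2, 2)
layer 1 (avoid_obstacle) idle — unchanged: (2, 2)
layer 2 (explore_frontier) active — suppresses: (2, 2)
→ actuator (2, 2) — from layer 2 (explore_frontier)

2 2 explore_frontier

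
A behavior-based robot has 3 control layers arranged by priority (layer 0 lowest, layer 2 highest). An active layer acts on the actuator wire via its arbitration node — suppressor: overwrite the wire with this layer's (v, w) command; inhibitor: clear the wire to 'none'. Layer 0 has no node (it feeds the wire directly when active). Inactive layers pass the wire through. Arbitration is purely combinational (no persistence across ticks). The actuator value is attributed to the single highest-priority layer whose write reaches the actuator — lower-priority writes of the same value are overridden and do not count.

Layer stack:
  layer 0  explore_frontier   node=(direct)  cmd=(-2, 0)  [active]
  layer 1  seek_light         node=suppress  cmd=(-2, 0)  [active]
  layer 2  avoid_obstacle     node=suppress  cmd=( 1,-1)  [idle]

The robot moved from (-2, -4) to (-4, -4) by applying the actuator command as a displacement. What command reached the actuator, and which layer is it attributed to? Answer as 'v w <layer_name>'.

-2 0 seek_light

displacement = (-4, -4) − (-2, -4) = (-2, 0)
L0 explore_frontier: active, feeds wire = (-2, 0)
L1 seek_light: active, suppressor → wire = (-2, 0)
L2 avoid_obstacle: idle → wire stays (-2, 0)
actuator = (-2, 0) — from layer 1 (seek_light)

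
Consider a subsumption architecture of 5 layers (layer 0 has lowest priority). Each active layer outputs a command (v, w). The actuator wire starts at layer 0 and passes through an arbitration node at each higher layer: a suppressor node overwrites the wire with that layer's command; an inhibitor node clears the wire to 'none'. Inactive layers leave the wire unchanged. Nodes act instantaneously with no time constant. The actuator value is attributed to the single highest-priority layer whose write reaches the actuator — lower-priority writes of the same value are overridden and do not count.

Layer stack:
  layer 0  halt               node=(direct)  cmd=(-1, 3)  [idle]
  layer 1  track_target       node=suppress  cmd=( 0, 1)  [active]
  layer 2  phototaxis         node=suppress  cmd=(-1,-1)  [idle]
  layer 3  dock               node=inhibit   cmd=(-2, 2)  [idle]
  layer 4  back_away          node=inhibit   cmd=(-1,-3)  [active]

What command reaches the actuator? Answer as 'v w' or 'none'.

L0 halt: idle → wire = none
L1 track_target: active, suppressor → wire = (0, 1)
L2 phototaxis: idle → wire stays (0, 1)
L3 dock: idle → wire stays (0, 1)
L4 back_away: active, inhibitor → wire = none
actuator = none

none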